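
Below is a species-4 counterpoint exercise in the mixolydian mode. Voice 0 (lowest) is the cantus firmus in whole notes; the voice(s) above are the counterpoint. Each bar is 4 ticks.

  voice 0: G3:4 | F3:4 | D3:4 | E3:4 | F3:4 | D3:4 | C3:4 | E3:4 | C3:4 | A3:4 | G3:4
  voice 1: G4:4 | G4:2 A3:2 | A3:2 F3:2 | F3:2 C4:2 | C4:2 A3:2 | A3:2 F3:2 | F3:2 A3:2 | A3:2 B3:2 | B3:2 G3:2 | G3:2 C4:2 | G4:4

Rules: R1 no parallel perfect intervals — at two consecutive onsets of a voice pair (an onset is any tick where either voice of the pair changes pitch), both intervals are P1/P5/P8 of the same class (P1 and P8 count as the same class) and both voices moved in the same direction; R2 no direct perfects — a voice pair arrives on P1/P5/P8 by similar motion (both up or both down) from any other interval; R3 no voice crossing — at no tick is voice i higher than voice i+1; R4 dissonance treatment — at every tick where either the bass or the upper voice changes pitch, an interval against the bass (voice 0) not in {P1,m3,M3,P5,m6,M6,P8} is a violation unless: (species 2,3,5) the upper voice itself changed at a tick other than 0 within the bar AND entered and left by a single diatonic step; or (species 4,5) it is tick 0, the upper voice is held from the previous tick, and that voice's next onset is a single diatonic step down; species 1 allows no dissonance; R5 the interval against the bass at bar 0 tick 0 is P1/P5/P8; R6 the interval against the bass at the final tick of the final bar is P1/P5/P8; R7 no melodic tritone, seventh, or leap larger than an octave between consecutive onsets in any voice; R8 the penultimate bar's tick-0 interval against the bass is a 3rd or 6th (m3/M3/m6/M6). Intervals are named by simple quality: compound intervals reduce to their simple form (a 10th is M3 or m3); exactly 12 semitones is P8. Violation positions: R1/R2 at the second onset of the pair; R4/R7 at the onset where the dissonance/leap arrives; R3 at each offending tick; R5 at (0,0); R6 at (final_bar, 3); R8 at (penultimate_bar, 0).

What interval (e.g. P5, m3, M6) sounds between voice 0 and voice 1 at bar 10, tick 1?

voice 0=G3 voice 1=G4 -> P8

P8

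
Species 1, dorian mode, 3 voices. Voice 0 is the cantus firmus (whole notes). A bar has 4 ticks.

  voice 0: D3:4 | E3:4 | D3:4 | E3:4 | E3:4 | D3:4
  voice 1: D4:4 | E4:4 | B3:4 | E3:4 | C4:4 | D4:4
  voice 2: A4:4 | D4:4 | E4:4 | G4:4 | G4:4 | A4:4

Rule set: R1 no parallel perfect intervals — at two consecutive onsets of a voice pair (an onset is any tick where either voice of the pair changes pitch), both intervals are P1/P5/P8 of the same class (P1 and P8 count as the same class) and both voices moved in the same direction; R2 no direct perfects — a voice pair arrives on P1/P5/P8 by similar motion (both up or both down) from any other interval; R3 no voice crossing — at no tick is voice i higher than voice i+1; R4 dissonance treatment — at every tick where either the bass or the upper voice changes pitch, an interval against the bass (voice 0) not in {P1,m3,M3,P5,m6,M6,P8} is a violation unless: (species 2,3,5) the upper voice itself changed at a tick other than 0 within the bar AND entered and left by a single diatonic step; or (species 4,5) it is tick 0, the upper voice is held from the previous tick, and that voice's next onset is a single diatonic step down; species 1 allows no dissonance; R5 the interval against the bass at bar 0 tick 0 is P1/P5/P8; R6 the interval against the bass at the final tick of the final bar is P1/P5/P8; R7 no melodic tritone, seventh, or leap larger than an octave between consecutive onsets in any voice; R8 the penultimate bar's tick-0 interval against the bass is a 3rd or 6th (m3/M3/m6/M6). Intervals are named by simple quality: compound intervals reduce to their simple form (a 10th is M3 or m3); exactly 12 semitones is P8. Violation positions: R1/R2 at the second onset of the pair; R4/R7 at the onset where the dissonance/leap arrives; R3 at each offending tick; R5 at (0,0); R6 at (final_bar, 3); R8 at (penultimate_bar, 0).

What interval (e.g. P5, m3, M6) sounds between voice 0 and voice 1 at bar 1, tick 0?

P8

voice 0=E3 voice 1=E4 -> P8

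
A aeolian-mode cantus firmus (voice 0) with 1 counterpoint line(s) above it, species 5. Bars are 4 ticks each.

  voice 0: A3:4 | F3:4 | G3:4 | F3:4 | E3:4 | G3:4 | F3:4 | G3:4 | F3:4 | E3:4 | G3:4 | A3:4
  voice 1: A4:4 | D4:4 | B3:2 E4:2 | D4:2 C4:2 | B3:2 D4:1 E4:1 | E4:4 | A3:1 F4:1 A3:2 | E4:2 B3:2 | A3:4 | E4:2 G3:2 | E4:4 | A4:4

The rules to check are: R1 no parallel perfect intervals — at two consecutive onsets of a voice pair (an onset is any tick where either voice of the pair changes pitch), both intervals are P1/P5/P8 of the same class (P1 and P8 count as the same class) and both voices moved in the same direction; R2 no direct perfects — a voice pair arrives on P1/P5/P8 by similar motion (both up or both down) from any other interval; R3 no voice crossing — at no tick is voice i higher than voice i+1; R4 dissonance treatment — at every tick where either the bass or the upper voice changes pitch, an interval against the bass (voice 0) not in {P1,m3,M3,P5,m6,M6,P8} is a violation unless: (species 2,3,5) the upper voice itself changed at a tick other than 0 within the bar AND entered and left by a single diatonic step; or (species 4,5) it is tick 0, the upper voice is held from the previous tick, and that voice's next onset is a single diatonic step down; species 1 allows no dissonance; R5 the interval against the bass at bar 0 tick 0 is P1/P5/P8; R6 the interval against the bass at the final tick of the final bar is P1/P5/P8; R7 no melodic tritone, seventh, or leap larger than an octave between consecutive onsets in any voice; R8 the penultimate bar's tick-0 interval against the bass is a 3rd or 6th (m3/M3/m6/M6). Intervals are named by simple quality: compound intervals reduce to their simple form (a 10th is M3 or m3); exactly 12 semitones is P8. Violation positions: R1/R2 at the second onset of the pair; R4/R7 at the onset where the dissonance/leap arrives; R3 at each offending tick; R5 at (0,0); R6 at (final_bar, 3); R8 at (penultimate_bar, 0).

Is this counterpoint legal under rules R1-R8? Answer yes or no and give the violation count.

bar 0: v0=A3 v1=A4 (P8)
bar 1: v0=F3 v1=D4 (M6)
bar 2: v0=G3 v1=B3 (M3)
bar 3: v0=F3 v1=D4 (M6)
bar 4: v0=E3 v1=B3 (P5)
bar 5: v0=G3 v1=E4 (M6)
bar 6: v0=F3 v1=A3 (M3)
bar 7: v0=G3 v1=E4 (M6)
bar 8: v0=F3 v1=A3 (M3)
bar 9: v0=E3 v1=E4 (P8)
bar 10: v0=G3 v1=E4 (M6)
bar 11: v0=A3 v1=A4 (P8)
  R1 @ bar4.0: F3/C4 P5 -> E3/B3 P5 similar
  R4 @ bar4.2: E3/D4 m7 untreated
  R2 @ bar11.0: G3/E4 M6 -> A3/A4 P8 similar

No (3 violations)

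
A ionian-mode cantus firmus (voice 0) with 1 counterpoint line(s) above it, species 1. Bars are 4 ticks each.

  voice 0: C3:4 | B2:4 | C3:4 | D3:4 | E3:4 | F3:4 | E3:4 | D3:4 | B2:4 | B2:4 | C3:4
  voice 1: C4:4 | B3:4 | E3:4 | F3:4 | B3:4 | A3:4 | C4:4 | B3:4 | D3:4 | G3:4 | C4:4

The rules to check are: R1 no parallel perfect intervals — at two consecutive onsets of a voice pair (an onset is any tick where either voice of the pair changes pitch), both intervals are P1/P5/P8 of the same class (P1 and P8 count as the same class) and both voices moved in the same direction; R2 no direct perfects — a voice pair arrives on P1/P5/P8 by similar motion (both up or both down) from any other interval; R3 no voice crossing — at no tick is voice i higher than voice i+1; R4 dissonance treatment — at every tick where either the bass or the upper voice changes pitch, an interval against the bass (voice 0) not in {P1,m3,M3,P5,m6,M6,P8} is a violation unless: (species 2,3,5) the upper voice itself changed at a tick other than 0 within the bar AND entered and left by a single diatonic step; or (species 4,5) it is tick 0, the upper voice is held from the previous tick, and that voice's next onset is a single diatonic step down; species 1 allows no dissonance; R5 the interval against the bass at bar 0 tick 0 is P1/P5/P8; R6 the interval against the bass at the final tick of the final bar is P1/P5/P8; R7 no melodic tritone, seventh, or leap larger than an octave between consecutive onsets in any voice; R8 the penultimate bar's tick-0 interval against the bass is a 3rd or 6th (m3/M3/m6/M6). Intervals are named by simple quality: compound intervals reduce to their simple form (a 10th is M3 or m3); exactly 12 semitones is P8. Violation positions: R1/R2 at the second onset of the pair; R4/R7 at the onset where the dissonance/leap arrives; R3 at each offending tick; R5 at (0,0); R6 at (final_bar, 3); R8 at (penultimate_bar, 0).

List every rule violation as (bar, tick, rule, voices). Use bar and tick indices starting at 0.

bar 0: v0=C3 v1=C4 downbeat P8
bar 1: v0=B2 v1=B3 downbeat P8
bar 2: v0=C3 v1=E3 downbeat M3
bar 3: v0=D3 v1=F3 downbeat m3
bar 4: v0=E3 v1=B3 downbeat P5
bar 5: v0=F3 v1=A3 downbeat M3
bar 6: v0=E3 v1=C4 downbeat m6
bar 7: v0=D3 v1=B3 downbeat M6
bar 8: v0=B2 v1=D3 downbeat m3
bar 9: v0=B2 v1=G3 downbeat m6
bar 10: v0=C3 v1=C4 downbeat P8
  -> R1 @ bar 1 tick 0 v(0, 1): C3/C4 P8 -> B2/B3 P8 similar
  -> R2 @ bar 4 tick 0 v(0, 1): D3/F3 m3 -> E3/B3 P5 similar
  -> R7 @ bar 4 tick 0 v(1,): F3->B3 leap 6st
  -> R2 @ bar 10 tick 0 v(0, 1): B2/G3 m6 -> C3/C4 P8 similar

(1, 0, R1, (0, 1))
(4, 0, R2, (0, 1))
(4, 0, R7, (1,))
(10, 0, R2, (0, 1))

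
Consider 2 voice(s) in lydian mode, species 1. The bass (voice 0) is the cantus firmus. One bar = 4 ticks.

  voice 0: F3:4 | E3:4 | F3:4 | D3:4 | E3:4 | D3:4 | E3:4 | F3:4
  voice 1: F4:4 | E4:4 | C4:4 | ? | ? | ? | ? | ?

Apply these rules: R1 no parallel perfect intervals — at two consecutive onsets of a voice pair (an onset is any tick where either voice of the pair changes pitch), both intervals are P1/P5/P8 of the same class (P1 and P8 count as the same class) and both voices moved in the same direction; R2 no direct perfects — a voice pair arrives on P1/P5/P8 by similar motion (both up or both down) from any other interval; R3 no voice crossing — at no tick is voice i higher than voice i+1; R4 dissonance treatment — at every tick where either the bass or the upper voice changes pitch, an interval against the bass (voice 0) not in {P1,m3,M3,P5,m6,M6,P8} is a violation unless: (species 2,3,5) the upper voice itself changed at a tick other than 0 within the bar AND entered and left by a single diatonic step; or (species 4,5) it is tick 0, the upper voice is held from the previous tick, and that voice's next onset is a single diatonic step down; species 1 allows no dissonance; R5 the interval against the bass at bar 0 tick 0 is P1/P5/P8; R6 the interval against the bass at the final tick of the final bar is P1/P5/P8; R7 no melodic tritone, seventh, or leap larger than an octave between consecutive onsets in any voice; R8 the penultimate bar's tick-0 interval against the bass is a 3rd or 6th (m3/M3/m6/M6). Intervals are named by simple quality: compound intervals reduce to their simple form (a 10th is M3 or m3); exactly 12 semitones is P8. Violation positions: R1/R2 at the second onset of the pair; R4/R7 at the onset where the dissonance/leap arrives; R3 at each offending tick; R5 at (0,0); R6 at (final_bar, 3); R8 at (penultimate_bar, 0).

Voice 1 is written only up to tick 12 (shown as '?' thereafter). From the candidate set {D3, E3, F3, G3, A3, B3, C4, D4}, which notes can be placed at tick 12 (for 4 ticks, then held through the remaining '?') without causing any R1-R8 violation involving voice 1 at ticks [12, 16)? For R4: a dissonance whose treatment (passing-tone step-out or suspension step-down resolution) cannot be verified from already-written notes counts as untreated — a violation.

{B3, D4, F3}

D3: violates R2,R7
E3: violates R4
F3: legal
G3: violates R4
A3: violates R1
B3: legal
C4: violates R4
D4: legal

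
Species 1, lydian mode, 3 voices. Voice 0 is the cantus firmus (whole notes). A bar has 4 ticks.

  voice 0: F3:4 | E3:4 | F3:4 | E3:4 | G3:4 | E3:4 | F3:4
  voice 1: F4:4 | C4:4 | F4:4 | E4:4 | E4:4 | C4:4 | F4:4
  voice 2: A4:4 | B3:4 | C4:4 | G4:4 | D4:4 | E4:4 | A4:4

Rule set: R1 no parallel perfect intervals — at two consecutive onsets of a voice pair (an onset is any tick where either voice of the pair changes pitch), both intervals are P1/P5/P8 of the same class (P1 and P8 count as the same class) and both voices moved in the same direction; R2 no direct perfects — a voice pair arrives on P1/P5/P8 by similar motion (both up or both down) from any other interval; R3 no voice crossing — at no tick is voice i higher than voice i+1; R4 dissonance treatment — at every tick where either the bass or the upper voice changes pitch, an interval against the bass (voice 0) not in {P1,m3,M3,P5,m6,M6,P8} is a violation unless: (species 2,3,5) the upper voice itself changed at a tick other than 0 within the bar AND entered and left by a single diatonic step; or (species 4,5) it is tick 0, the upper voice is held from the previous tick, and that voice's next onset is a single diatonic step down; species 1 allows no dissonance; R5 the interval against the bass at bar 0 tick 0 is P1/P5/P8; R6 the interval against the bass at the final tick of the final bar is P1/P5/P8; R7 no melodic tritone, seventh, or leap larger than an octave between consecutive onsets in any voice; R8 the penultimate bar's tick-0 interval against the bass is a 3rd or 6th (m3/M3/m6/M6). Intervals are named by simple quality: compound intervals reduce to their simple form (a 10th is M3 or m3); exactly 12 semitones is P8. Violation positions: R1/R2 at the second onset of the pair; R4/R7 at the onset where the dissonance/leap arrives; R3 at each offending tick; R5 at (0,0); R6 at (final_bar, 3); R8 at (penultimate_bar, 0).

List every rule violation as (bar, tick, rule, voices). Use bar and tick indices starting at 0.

(0, 0, R5, (0, 2))
(1, 0, R2, (0, 2))
(1, 0, R3, (1, 2))
(1, 0, R7, (2,))
(1, 1, R3, (1, 2))
(1, 2, R3, (1, 2))
(1, 3, R3, (1, 2))
(2, 0, R1, (0, 2))
(2, 0, R2, (0, 1))
(2, 0, R3, (1, 2))
(2, 1, R3, (1, 2))
(2, 2, R3, (1, 2))
(2, 3, R3, (1, 2))
(3, 0, R1, (0, 1))
(4, 0, R3, (1, 2))
(4, 1, R3, (1, 2))
(4, 2, R3, (1, 2))
(4, 3, R3, (1, 2))
(5, 0, R8, (0, 2))
(6, 0, R2, (0, 1))
(6, 3, R6, (0, 2))

bar 0: v0=F3 v1=F4 v2=A4 downbeat M3
bar 1: v0=E3 v1=C4 v2=B3 downbeat P5
bar 2: v0=F3 v1=F4 v2=C4 downbeat P5
bar 3: v0=E3 v1=E4 v2=G4 downbeat m3
bar 4: v0=G3 v1=E4 v2=D4 downbeat P5
bar 5: v0=E3 v1=C4 v2=E4 downbeat P8
bar 6: v0=F3 v1=F4 v2=A4 downbeat M3
  -> R5 @ bar 0 tick 0 v(0, 2): opens on M3
  -> R2 @ bar 1 tick 0 v(0, 2): F3/A4 M3 -> E3/B3 P5 similar
  -> R3 @ bar 1 tick 0 v(1, 2): C4 above B3
  -> R7 @ bar 1 tick 0 v(2,): A4->B3 leap 10st
  -> R3 @ bar 1 tick 1 v(1, 2): C4 above B3
  -> R3 @ bar 1 tick 2 v(1, 2): C4 above B3
  -> R3 @ bar 1 tick 3 v(1, 2): C4 above B3
  -> R1 @ bar 2 tick 0 v(0, 2): E3/B3 P5 -> F3/C4 P5 similar
  -> R2 @ bar 2 tick 0 v(0, 1): E3/C4 m6 -> F3/F4 P8 similar
  -> R3 @ bar 2 tick 0 v(1, 2): F4 above C4
  -> R3 @ bar 2 tick 1 v(1, 2): F4 above C4
  -> R3 @ bar 2 tick 2 v(1, 2): F4 above C4
  -> R3 @ bar 2 tick 3 v(1, 2): F4 above C4
  -> R1 @ bar 3 tick 0 v(0, 1): F3/F4 P8 -> E3/E4 P8 similar
  -> R3 @ bar 4 tick 0 v(1, 2): E4 above D4
  -> R3 @ bar 4 tick 1 v(1, 2): E4 above D4
  -> R3 @ bar 4 tick 2 v(1, 2): E4 above D4
  -> R3 @ bar 4 tick 3 v(1, 2): E4 above D4
  -> R8 @ bar 5 tick 0 v(0, 2): penult P8 not 3rd/6th
  -> R2 @ bar 6 tick 0 v(0, 1): E3/C4 m6 -> F3/F4 P8 similar
  -> R6 @ bar 6 tick 3 v(0, 2): closes on M3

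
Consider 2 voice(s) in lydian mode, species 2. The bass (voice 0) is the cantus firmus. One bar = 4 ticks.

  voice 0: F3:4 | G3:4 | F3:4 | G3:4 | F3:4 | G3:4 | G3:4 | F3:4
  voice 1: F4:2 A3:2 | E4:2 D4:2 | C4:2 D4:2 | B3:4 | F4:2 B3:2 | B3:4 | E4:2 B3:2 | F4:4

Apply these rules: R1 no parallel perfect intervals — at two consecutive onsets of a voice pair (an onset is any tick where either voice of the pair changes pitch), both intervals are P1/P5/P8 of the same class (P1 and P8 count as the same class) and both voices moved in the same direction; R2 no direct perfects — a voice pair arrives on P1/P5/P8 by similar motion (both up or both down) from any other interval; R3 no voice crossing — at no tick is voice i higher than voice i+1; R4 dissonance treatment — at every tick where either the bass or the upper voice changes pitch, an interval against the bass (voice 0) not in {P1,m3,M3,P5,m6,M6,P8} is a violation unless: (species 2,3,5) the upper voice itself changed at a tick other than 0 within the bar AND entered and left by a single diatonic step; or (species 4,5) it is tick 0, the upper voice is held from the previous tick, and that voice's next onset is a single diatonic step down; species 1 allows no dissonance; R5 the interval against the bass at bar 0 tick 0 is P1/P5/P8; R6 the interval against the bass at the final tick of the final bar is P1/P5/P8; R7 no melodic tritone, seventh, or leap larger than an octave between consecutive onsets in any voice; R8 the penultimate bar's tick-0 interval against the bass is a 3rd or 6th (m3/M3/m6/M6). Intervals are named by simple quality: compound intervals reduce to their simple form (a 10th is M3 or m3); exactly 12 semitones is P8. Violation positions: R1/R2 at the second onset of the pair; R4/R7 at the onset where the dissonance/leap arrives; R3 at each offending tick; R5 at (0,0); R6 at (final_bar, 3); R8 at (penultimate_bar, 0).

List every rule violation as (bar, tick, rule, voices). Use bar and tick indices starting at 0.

(2, 0, R1, (0, 1))
(4, 0, R7, (1,))
(4, 2, R4, (0, 1))
(4, 2, R7, (1,))
(7, 0, R7, (1,))

bar 0: v0=F3 v1=F4 downbeat P8
bar 1: v0=G3 v1=E4 downbeat M6
bar 2: v0=F3 v1=C4 downbeat P5
bar 3: v0=G3 v1=B3 downbeat M3
bar 4: v0=F3 v1=F4 downbeat P8
bar 5: v0=G3 v1=B3 downbeat M3
bar 6: v0=G3 v1=E4 downbeat M6
bar 7: v0=F3 v1=F4 downbeat P8
  -> R1 @ bar 2 tick 0 v(0, 1): G3/D4 P5 -> F3/C4 P5 similar
  -> R7 @ bar 4 tick 0 v(1,): B3->F4 leap 6st
  -> R4 @ bar 4 tick 2 v(0, 1): F3/B3 TT untreated
  -> R7 @ bar 4 tick 2 v(1,): F4->B3 leap 6st
  -> R7 @ bar 7 tick 0 v(1,): B3->F4 leap 6st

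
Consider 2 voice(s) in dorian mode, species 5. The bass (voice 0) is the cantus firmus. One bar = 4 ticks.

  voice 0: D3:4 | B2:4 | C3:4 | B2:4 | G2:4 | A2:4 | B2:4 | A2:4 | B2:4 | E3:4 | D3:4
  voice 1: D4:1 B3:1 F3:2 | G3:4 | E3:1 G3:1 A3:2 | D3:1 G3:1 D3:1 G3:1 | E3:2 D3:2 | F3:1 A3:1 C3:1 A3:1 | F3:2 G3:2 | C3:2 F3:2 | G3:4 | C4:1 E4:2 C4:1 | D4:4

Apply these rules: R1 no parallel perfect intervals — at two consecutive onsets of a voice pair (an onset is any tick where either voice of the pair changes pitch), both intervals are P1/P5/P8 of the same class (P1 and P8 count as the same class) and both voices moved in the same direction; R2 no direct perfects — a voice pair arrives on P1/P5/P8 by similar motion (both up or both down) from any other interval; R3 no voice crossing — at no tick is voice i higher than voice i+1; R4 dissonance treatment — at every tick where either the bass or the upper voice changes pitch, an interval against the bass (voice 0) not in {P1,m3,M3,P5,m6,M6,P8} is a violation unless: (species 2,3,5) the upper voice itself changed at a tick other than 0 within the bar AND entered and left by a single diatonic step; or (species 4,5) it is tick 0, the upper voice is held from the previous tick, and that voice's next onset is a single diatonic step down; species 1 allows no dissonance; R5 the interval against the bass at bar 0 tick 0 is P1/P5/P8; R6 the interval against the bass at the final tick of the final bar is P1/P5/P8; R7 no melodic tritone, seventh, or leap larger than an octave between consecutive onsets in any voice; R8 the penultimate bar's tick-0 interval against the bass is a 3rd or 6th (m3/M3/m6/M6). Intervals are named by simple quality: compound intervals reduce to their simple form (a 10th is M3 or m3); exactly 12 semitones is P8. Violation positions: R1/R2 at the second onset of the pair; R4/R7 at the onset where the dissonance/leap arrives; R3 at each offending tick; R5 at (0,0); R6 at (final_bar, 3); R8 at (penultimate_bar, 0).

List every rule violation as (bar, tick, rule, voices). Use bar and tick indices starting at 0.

(0, 2, R7, (1,))
(6, 0, R4, (0, 1))

bar 0: v0=D3 v1=D4 downbeat P8
bar 1: v0=B2 v1=G3 downbeat m6
bar 2: v0=C3 v1=E3 downbeat M3
bar 3: v0=B2 v1=D3 downbeat m3
bar 4: v0=G2 v1=E3 downbeat M6
bar 5: v0=A2 v1=F3 downbeat m6
bar 6: v0=B2 v1=F3 downbeat TT
bar 7: v0=A2 v1=C3 downbeat m3
bar 8: v0=B2 v1=G3 downbeat m6
bar 9: v0=E3 v1=C4 downbeat m6
bar 10: v0=D3 v1=D4 downbeat P8
  -> R7 @ bar 0 tick 2 v(1,): B3->F3 leap 6st
  -> R4 @ bar 6 tick 0 v(0, 1): B2/F3 TT untreated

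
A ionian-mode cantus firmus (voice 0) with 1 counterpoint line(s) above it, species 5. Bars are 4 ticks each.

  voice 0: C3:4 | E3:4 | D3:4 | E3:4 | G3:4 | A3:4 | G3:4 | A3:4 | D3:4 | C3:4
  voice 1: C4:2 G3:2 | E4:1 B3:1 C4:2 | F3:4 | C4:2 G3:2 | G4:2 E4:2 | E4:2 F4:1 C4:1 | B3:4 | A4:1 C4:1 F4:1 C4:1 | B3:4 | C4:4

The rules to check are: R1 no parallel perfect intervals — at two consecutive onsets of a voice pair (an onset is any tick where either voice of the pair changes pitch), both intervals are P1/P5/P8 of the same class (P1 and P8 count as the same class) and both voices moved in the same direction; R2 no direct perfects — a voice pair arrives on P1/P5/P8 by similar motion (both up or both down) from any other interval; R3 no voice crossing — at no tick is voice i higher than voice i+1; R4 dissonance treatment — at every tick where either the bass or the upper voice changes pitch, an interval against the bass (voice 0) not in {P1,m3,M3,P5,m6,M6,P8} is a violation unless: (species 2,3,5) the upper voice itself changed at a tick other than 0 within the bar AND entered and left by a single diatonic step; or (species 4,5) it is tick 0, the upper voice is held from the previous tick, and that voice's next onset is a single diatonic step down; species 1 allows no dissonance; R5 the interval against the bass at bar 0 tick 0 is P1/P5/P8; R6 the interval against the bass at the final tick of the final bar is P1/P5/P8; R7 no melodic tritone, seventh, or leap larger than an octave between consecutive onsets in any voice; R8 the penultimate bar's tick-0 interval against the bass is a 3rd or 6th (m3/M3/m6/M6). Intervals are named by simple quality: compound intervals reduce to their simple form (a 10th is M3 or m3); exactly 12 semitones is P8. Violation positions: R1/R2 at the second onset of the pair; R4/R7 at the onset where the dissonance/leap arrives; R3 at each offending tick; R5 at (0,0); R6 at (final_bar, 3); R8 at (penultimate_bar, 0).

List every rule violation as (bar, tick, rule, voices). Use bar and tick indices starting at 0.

bar 0: v0=C3 v1=C4 downbeat P8
bar 1: v0=E3 v1=E4 downbeat P8
bar 2: v0=D3 v1=F3 downbeat m3
bar 3: v0=E3 v1=C4 downbeat m6
bar 4: v0=G3 v1=G4 downbeat P8
bar 5: v0=A3 v1=E4 downbeat P5
bar 6: v0=G3 v1=B3 downbeat M3
bar 7: v0=A3 v1=A4 downbeat P8
bar 8: v0=D3 v1=B3 downbeat M6
bar 9: v0=C3 v1=C4 downbeat P8
  -> R2 @ bar 1 tick 0 v(0, 1): C3/G3 P5 -> E3/E4 P8 similar
  -> R2 @ bar 4 tick 0 v(0, 1): E3/G3 m3 -> G3/G4 P8 similar
  -> R2 @ bar 7 tick 0 v(0, 1): G3/B3 M3 -> A3/A4 P8 similar
  -> R7 @ bar 7 tick 0 v(1,): B3->A4 leap 10st

(1, 0, R2, (0, 1))
(4, 0, R2, (0, 1))
(7, 0, R2, (0, 1))
(7, 0, R7, (1,))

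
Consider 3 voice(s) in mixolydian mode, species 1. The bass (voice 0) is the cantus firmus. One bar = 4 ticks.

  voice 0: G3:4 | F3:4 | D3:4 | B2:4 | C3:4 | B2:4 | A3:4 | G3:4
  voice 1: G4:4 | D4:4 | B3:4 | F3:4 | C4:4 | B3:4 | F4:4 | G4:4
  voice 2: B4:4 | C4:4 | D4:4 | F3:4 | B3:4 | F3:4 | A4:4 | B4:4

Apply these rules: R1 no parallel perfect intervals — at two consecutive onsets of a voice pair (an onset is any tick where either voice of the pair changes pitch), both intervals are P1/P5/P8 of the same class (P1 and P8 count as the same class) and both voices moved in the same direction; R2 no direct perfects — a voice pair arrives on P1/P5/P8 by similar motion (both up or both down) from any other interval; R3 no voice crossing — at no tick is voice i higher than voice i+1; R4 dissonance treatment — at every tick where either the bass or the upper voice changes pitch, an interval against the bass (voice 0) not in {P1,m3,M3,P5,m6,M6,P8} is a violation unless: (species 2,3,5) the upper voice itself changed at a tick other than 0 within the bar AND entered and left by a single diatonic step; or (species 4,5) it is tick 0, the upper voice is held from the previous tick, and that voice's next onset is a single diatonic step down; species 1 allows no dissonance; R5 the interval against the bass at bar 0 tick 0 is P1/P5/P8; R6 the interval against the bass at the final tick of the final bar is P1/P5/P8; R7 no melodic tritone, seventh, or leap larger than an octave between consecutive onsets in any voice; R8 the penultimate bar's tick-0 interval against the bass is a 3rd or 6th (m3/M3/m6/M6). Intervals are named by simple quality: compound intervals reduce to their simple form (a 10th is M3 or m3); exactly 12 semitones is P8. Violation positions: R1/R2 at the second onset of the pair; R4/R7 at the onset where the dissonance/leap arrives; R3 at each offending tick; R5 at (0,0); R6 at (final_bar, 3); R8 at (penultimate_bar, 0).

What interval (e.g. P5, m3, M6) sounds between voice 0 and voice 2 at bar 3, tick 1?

voice 0=B2 voice 2=F3 -> TT

TT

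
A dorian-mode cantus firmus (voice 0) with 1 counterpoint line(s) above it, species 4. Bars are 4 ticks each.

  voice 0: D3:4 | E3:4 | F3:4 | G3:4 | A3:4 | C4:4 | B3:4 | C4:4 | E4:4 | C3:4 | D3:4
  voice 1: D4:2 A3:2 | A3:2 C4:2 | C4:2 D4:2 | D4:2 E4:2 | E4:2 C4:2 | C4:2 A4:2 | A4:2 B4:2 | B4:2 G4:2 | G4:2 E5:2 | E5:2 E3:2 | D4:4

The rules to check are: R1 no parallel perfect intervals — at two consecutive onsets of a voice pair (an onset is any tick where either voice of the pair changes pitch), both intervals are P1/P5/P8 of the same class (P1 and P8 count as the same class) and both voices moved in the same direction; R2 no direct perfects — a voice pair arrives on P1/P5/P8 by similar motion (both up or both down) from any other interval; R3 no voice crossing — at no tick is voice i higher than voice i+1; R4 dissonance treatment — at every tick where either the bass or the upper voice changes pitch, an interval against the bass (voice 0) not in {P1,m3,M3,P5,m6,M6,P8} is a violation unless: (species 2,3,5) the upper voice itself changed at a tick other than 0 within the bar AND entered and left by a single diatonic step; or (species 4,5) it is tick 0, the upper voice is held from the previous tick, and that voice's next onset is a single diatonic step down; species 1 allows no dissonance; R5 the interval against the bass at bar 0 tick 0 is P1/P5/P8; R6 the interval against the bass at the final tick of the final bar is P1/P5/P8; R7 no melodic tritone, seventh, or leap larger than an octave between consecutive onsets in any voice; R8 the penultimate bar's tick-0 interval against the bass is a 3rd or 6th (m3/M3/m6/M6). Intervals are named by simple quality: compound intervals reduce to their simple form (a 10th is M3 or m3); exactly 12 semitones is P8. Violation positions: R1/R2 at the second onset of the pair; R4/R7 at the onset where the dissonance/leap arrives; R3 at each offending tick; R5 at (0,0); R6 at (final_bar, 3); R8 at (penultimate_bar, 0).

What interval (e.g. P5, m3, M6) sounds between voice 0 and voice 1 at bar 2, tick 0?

P5

voice 0=F3 voice 1=C4 -> P5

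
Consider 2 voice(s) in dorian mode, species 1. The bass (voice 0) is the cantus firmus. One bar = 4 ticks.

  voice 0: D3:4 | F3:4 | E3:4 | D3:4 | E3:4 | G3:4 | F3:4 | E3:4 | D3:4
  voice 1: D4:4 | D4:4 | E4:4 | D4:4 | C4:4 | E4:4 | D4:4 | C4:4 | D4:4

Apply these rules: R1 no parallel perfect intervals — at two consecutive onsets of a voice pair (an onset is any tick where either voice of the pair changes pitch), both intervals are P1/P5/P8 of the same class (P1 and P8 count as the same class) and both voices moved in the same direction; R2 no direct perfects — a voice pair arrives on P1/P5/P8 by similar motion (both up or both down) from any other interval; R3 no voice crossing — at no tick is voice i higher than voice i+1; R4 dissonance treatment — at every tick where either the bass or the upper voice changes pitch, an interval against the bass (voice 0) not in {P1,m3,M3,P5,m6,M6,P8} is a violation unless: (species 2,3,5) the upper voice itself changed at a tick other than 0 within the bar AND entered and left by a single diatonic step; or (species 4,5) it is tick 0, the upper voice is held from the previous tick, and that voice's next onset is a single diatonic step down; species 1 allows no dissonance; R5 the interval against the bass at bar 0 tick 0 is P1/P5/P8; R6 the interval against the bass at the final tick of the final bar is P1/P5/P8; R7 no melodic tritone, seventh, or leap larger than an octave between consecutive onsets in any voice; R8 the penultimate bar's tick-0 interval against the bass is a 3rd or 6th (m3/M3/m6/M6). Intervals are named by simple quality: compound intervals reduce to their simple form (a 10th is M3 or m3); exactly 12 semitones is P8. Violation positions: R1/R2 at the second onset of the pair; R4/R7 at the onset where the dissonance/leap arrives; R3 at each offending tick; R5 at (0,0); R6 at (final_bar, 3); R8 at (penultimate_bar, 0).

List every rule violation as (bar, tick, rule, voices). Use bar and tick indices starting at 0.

(3, 0, R1, (0, 1))

bar 0: v0=D3 v1=D4 downbeat P8
bar 1: v0=F3 v1=D4 downbeat M6
bar 2: v0=E3 v1=E4 downbeat P8
bar 3: v0=D3 v1=D4 downbeat P8
bar 4: v0=E3 v1=C4 downbeat m6
bar 5: v0=G3 v1=E4 downbeat M6
bar 6: v0=F3 v1=D4 downbeat M6
bar 7: v0=E3 v1=C4 downbeat m6
bar 8: v0=D3 v1=D4 downbeat P8
  -> R1 @ bar 3 tick 0 v(0, 1): E3/E4 P8 -> D3/D4 P8 similar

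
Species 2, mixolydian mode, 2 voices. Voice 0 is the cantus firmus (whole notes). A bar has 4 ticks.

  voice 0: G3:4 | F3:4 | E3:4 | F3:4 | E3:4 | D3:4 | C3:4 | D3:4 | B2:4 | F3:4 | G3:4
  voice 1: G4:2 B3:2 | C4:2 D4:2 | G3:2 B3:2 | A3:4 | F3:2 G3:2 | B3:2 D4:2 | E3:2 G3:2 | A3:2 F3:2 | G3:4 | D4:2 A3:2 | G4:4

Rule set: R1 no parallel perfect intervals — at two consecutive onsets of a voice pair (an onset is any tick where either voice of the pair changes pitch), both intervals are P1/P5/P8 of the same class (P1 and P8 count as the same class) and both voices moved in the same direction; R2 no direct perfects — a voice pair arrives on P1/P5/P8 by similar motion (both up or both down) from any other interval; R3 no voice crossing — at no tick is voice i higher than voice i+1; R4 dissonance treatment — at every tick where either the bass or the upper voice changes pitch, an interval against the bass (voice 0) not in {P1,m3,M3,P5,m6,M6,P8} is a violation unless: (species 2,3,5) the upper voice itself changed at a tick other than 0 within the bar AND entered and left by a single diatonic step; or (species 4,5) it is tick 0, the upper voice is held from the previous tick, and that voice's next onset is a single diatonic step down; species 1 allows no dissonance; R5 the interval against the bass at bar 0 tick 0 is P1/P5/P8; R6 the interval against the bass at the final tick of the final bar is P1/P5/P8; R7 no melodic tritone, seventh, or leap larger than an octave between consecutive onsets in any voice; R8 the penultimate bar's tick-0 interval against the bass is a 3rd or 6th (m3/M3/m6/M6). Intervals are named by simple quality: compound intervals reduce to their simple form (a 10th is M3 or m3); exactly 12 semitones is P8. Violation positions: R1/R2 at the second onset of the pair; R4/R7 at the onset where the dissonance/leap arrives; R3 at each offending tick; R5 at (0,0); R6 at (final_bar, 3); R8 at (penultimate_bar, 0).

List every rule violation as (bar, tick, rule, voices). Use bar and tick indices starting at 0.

bar 0: v0=G3 v1=G4 downbeat P8
bar 1: v0=F3 v1=C4 downbeat P5
bar 2: v0=E3 v1=G3 downbeat m3
bar 3: v0=F3 v1=A3 downbeat M3
bar 4: v0=E3 v1=F3 downbeat m2
bar 5: v0=D3 v1=B3 downbeat M6
bar 6: v0=C3 v1=E3 downbeat M3
bar 7: v0=D3 v1=A3 downbeat P5
bar 8: v0=B2 v1=G3 downbeat m6
bar 9: v0=F3 v1=D4 downbeat M6
bar 10: v0=G3 v1=G4 downbeat P8
  -> R4 @ bar 4 tick 0 v(0, 1): E3/F3 m2 untreated
  -> R7 @ bar 6 tick 0 v(1,): D4->E3 leap 10st
  -> R1 @ bar 7 tick 0 v(0, 1): C3/G3 P5 -> D3/A3 P5 similar
  -> R7 @ bar 9 tick 0 v(0,): B2->F3 leap 6st
  -> R2 @ bar 10 tick 0 v(0, 1): F3/A3 M3 -> G3/G4 P8 similar
  -> R7 @ bar 10 tick 0 v(1,): A3->G4 leap 10st

(4, 0, R4, (0, 1))
(6, 0, R7, (1,))
(7, 0, R1, (0, 1))
(9, 0, R7, (0,))
(10, 0, R2, (0, 1))
(10, 0, R7, (1,))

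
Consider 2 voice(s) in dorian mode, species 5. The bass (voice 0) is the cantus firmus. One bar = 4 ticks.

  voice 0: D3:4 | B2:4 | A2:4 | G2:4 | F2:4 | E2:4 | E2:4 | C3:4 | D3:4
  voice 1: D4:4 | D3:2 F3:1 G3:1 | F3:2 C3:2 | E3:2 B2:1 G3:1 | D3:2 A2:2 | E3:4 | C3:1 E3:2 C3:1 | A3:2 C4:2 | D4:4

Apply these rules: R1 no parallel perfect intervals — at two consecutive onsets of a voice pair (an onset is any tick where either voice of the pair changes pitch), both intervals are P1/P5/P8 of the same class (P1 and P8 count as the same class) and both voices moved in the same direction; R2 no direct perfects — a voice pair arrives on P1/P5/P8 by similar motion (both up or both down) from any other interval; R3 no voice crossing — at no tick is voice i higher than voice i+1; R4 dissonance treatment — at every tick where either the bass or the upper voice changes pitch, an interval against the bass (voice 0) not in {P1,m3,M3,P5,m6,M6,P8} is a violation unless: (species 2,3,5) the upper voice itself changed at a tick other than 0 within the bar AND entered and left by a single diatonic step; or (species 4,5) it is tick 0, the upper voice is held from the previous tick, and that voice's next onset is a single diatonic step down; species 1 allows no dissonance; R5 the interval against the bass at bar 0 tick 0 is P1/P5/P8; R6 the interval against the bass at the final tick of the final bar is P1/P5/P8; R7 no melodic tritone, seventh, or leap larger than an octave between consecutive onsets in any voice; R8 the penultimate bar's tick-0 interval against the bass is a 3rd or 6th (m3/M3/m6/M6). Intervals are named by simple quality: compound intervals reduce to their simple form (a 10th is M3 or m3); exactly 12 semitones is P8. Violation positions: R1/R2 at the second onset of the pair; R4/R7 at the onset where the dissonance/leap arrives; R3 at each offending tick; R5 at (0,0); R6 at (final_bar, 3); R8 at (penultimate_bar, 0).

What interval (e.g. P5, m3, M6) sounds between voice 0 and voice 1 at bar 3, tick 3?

voice 0=G2 voice 1=G3 -> P8

P8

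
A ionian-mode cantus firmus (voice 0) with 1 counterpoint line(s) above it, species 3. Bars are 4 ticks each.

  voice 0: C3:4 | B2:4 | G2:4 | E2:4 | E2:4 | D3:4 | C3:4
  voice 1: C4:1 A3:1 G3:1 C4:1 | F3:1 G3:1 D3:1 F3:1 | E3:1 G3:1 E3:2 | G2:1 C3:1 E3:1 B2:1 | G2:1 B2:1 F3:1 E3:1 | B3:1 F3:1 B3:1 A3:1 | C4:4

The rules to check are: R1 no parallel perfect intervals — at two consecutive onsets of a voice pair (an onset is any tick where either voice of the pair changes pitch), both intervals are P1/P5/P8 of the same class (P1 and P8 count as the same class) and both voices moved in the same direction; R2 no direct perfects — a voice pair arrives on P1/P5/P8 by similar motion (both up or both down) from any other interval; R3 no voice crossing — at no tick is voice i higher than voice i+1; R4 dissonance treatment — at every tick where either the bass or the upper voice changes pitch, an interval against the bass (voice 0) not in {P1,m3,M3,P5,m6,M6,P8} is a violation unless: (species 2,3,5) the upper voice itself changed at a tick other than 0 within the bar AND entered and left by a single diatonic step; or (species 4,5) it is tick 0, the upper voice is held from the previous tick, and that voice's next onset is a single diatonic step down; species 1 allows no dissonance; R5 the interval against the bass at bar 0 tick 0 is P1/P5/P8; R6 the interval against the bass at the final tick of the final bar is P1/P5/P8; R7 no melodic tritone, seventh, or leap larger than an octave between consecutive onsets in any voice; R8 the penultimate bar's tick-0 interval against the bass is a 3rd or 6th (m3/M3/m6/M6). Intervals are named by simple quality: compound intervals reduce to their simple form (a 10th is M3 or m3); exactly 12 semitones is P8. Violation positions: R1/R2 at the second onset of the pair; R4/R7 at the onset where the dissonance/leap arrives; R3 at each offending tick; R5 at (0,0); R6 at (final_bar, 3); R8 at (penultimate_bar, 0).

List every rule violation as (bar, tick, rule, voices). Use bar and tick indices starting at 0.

(1, 0, R4, (0, 1))
(1, 3, R4, (0, 1))
(4, 2, R4, (0, 1))
(4, 2, R7, (1,))
(5, 0, R7, (0,))
(5, 1, R7, (1,))
(5, 2, R7, (1,))

bar 0: v0=C3 v1=C4 downbeat P8
bar 1: v0=B2 v1=F3 downbeat TT
bar 2: v0=G2 v1=E3 downbeat M6
bar 3: v0=E2 v1=G2 downbeat m3
bar 4: v0=E2 v1=G2 downbeat m3
bar 5: v0=D3 v1=B3 downbeat M6
bar 6: v0=C3 v1=C4 downbeat P8
  -> R4 @ bar 1 tick 0 v(0, 1): B2/F3 TT untreated
  -> R4 @ bar 1 tick 3 v(0, 1): B2/F3 TT untreated
  -> R4 @ bar 4 tick 2 v(0, 1): E2/F3 m2 untreated
  -> R7 @ bar 4 tick 2 v(1,): B2->F3 leap 6st
  -> R7 @ bar 5 tick 0 v(0,): E2->D3 leap 10st
  -> R7 @ bar 5 tick 1 v(1,): B3->F3 leap 6st
  -> R7 @ bar 5 tick 2 v(1,): F3->B3 leap 6st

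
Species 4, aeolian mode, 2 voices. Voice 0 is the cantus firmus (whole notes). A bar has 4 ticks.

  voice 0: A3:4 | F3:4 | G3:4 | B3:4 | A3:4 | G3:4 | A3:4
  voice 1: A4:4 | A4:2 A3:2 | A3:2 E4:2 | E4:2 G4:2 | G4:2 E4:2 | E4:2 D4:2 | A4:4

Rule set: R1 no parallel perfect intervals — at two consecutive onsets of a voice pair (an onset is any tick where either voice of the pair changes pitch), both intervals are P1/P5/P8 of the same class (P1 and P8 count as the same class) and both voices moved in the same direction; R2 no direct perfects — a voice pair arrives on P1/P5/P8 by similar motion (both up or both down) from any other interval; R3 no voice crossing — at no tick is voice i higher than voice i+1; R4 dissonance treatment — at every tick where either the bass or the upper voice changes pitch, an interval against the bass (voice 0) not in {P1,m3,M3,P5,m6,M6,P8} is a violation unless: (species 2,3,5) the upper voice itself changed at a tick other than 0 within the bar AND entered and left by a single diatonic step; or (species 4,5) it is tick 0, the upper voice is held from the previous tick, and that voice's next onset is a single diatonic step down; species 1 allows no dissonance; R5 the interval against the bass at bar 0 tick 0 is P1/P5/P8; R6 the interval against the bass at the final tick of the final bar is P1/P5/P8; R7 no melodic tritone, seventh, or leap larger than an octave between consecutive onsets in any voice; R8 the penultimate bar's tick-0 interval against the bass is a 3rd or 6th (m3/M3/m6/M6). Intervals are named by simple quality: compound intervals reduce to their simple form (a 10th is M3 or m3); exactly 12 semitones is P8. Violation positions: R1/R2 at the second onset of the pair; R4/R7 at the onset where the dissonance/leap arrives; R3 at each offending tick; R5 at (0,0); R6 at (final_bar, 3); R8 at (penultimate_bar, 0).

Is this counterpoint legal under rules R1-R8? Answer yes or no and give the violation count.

bar 0: v0=A3 v1=A4 (P8)
bar 1: v0=F3 v1=A4 (M3)
bar 2: v0=G3 v1=A3 (M2)
bar 3: v0=B3 v1=E4 (P4)
bar 4: v0=A3 v1=G4 (m7)
bar 5: v0=G3 v1=E4 (M6)
bar 6: v0=A3 v1=A4 (P8)
  R4 @ bar2.0: G3/A3 M2 untreated
  R4 @ bar3.0: B3/E4 P4 untreated
  R4 @ bar4.0: A3/G4 m7 untreated
  R2 @ bar6.0: G3/D4 P5 -> A3/A4 P8 similar

No (4 violations)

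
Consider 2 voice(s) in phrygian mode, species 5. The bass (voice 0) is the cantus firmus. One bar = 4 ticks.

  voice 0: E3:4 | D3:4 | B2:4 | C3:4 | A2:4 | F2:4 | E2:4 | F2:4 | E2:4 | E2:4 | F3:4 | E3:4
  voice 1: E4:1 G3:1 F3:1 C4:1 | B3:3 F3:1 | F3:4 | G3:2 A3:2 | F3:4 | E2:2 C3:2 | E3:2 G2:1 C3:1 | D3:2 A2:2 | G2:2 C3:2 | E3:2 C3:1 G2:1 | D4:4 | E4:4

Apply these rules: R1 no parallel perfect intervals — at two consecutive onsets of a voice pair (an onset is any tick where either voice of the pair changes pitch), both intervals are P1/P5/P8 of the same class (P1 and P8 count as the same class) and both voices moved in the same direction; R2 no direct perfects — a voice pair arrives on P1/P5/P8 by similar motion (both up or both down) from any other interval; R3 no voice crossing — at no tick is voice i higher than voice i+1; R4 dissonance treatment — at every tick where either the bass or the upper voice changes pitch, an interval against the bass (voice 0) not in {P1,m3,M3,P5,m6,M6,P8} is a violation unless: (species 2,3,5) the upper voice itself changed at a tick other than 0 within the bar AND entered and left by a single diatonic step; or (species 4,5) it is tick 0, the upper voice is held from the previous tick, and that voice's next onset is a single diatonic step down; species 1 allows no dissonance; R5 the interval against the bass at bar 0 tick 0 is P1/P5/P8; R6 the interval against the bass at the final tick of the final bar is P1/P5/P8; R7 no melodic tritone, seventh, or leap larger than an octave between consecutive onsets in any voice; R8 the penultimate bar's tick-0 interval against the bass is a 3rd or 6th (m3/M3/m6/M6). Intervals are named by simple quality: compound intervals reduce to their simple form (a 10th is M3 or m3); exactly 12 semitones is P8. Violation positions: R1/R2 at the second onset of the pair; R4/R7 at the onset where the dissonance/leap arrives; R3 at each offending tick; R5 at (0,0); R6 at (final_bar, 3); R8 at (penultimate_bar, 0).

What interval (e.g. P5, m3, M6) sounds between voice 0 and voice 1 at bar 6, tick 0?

P8

voice 0=E2 voice 1=E3 -> P8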